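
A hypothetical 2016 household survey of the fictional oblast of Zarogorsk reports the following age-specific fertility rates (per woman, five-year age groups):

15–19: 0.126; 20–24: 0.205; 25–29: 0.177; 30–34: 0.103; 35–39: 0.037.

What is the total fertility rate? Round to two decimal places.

Sum of ASFRs = 0.126 + 0.205 + 0.177 + 0.103 + 0.037 = 0.648
TFR = 5 × 0.648 = 3.24

3.24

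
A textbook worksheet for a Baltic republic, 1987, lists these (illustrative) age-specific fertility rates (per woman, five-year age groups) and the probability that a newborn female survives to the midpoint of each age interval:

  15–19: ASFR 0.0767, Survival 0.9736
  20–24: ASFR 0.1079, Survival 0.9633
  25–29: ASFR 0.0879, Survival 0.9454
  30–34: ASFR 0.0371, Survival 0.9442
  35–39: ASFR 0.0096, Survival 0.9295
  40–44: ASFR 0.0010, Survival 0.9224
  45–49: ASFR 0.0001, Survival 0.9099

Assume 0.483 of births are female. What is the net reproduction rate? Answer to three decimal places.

0.741

Proportion female at birth = 0.483.
Weighting each age-specific rate by interval width and survival:
  15–19: 5 × 0.0767 × 0.9736 = 0.37338
  20–24: 5 × 0.1079 × 0.9633 = 0.51970
  25–29: 5 × 0.0879 × 0.9454 = 0.41550
  30–34: 5 × 0.0371 × 0.9442 = 0.17515
  35–39: 5 × 0.0096 × 0.9295 = 0.04462
  40–44: 5 × 0.0010 × 0.9224 = 0.00461
  45–49: 5 × 0.0001 × 0.9099 = 0.00045
Sum = 1.53341
NRR = 0.483 × 1.53341 = 0.74064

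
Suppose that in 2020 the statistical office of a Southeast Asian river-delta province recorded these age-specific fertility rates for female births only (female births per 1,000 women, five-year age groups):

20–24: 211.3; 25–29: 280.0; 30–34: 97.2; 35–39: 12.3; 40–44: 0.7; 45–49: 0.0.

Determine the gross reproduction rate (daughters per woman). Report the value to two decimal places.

3.01

Sum of female ASFRs = 211.3 + 280.0 + 97.2 + 12.3 + 0.7 + 0.0 = 601.5
GRR = 5 × 601.5 / 1000 = 3.0075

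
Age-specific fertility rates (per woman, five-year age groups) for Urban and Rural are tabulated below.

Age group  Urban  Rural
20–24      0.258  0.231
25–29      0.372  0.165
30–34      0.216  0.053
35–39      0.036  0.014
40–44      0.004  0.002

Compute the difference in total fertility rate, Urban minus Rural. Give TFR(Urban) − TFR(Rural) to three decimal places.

Urban:
  Sum of ASFRs = 0.258 + 0.372 + 0.216 + 0.036 + 0.004 = 0.886
  TFR = 5 × 0.886 = 4.43
Rural:
  Sum of ASFRs = 0.231 + 0.165 + 0.053 + 0.014 + 0.002 = 0.465
  TFR = 5 × 0.465 = 2.325
Difference = 4.43 − 2.325 = 2.105

2.105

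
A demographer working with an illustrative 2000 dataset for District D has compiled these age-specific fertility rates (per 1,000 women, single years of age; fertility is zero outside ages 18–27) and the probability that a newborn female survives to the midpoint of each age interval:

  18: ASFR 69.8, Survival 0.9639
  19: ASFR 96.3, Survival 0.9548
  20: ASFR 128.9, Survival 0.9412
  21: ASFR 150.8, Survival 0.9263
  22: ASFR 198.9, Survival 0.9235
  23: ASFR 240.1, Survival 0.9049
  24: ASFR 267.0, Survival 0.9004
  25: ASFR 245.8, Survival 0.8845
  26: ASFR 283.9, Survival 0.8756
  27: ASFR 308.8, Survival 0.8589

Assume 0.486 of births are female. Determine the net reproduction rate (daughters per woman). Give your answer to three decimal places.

0.871

Proportion female at birth = 0.486.
Per-age-group product (1 × ASFR × survival probability):
  18: 1 × 69.8/1000 × 0.9639 = 0.06728
  19: 1 × 96.3/1000 × 0.9548 = 0.09195
  20: 1 × 128.9/1000 × 0.9412 = 0.12132
  21: 1 × 150.8/1000 × 0.9263 = 0.13969
  22: 1 × 198.9/1000 × 0.9235 = 0.18368
  23: 1 × 240.1/1000 × 0.9049 = 0.21727
  24: 1 × 267.0/1000 × 0.9004 = 0.24041
  25: 1 × 245.8/1000 × 0.8845 = 0.21741
  26: 1 × 283.9/1000 × 0.8756 = 0.24858
  27: 1 × 308.8/1000 × 0.8589 = 0.26523
Sum = 1.79282
NRR = 0.486 × 1.79282 = 0.87131
NRR < 1, so the cohort does not fully replace itself.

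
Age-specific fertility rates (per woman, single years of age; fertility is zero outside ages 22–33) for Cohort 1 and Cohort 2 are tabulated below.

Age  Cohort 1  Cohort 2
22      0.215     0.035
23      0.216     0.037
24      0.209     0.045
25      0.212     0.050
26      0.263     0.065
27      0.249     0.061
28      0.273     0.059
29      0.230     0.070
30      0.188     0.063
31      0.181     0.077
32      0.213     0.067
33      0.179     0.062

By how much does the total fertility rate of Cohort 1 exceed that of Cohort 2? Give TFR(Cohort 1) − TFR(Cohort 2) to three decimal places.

1.937

Cohort 1:
  Sum of ASFRs = 0.215 + 0.216 + 0.209 + 0.212 + 0.263 + 0.249 + 0.273 + 0.230 + 0.188 + 0.181 + 0.213 + 0.179 = 2.628
  TFR = 2.628
Cohort 2:
  Sum of ASFRs = 0.035 + 0.037 + 0.045 + 0.050 + 0.065 + 0.061 + 0.059 + 0.070 + 0.063 + 0.077 + 0.067 + 0.062 = 0.691
  TFR = 0.691
Difference = 2.628 − 0.691 = 1.937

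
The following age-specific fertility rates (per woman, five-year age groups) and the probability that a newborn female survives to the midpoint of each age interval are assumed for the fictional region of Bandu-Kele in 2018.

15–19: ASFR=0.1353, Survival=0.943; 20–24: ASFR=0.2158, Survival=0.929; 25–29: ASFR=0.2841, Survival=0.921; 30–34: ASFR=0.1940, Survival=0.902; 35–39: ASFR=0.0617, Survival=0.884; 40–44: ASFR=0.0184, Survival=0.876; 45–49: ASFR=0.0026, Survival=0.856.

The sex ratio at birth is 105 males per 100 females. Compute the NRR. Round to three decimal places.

2.043

Proportion female at birth = 100 / (100 + 105) = 0.48780.
Per-age-group product (5 × ASFR × survival probability):
  15–19: 5 × 0.1353 × 0.943 = 0.63794
  20–24: 5 × 0.2158 × 0.929 = 1.00239
  25–29: 5 × 0.2841 × 0.921 = 1.30828
  30–34: 5 × 0.1940 × 0.902 = 0.87494
  35–39: 5 × 0.0617 × 0.884 = 0.27271
  40–44: 5 × 0.0184 × 0.876 = 0.08059
  45–49: 5 × 0.0026 × 0.856 = 0.01113
Sum = 4.18798
NRR = 0.48780 × 4.18798 = 2.04290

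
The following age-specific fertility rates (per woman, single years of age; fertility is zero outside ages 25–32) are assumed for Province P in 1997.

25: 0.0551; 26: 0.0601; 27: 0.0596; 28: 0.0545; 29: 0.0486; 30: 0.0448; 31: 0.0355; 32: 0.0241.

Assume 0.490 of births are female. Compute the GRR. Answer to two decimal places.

0.19

Proportion female at birth = 0.490.
Sum of ASFRs = 0.0551 + 0.0601 + 0.0596 + 0.0545 + 0.0486 + 0.0448 + 0.0355 + 0.0241 = 0.3823
TFR = 0.3823
GRR = 0.490 × 0.3823 = 0.18733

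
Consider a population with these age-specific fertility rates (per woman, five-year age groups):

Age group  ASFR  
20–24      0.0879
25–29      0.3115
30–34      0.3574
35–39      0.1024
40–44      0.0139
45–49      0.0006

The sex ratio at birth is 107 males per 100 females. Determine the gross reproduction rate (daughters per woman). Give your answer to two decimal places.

Proportion female at birth = 100 / (100 + 107) = 0.48309.
Sum of ASFRs = 0.0879 + 0.3115 + 0.3574 + 0.1024 + 0.0139 + 0.0006 = 0.8737
TFR = 5 × 0.8737 = 4.3685
GRR = 0.48309 × 4.3685 = 2.11038

2.11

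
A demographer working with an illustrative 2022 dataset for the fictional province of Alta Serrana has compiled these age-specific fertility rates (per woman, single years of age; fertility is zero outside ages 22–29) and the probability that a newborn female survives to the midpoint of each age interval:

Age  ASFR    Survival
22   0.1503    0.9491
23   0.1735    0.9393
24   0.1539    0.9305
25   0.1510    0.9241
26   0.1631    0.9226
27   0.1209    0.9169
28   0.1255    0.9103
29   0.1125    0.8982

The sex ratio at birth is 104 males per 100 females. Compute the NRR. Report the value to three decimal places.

0.522

Proportion female at birth = 100 / (100 + 104) = 0.49020.
Survival-weighted fertility by age (1·fₓ·Sₓ):
  22: 1 × 0.1503 × 0.9491 = 0.14265
  23: 1 × 0.1735 × 0.9393 = 0.16297
  24: 1 × 0.1539 × 0.9305 = 0.14320
  25: 1 × 0.1510 × 0.9241 = 0.13954
  26: 1 × 0.1631 × 0.9226 = 0.15048
  27: 1 × 0.1209 × 0.9169 = 0.11085
  28: 1 × 0.1255 × 0.9103 = 0.11424
  29: 1 × 0.1125 × 0.8982 = 0.10105
Sum = 1.06498
NRR = 0.49020 × 1.06498 = 0.52205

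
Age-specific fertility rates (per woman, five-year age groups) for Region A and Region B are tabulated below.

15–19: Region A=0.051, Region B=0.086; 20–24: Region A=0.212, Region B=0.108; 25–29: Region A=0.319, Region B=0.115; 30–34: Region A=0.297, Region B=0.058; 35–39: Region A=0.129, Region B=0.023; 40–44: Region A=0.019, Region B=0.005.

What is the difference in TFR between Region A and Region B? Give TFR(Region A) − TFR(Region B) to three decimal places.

3.160

Region A:
  Sum of ASFRs = 0.051 + 0.212 + 0.319 + 0.297 + 0.129 + 0.019 = 1.027
  TFR = 5 × 1.027 = 5.135
Region B:
  Sum of ASFRs = 0.086 + 0.108 + 0.115 + 0.058 + 0.023 + 0.005 = 0.395
  TFR = 5 × 0.395 = 1.975
Difference = 5.135 − 1.975 = 3.16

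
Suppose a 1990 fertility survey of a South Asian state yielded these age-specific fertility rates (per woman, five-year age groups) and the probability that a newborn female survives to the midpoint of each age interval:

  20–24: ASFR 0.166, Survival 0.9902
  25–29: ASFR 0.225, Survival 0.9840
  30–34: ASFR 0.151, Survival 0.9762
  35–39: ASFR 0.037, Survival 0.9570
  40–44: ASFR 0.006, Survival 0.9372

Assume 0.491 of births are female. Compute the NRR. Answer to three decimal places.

1.410

Proportion female at birth = 0.491.
Per-age-group product (5 × ASFR × survival probability):
  20–24: 5 × 0.166 × 0.9902 = 0.82187
  25–29: 5 × 0.225 × 0.9840 = 1.10700
  30–34: 5 × 0.151 × 0.9762 = 0.73703
  35–39: 5 × 0.037 × 0.9570 = 0.17705
  40–44: 5 × 0.006 × 0.9372 = 0.02812
Sum = 2.87107
NRR = 0.491 × 2.87107 = 1.40970
An NRR exceeding 1 indicates intrinsic growth under these rates.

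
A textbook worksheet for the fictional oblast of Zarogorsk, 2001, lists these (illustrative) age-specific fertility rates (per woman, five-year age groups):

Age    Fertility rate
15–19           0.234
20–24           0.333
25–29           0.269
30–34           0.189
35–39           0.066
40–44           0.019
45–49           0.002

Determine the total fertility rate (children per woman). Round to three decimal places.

5.560

Sum of ASFRs = 0.234 + 0.333 + 0.269 + 0.189 + 0.066 + 0.019 + 0.002 = 1.112
TFR = 5 × 1.112 = 5.56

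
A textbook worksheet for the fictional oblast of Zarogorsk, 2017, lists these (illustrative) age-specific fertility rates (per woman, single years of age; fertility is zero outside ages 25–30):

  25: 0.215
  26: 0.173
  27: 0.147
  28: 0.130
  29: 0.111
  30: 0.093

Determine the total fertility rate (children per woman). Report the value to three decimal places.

Sum of ASFRs = 0.215 + 0.173 + 0.147 + 0.130 + 0.111 + 0.093 = 0.869
TFR = 0.869

0.869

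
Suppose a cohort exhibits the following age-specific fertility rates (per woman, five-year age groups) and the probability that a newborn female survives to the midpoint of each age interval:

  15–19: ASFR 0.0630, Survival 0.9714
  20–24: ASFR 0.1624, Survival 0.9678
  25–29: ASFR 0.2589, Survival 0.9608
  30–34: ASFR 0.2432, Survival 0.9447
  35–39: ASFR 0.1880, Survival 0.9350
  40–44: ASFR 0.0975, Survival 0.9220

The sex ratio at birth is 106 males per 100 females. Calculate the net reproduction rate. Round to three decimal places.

2.336

Proportion female at birth = 100 / (100 + 106) = 0.48544.
Each age group contributes 5 × ASFR × survival:
  15–19: 5 × 0.0630 × 0.9714 = 0.30599
  20–24: 5 × 0.1624 × 0.9678 = 0.78585
  25–29: 5 × 0.2589 × 0.9608 = 1.24376
  30–34: 5 × 0.2432 × 0.9447 = 1.14876
  35–39: 5 × 0.1880 × 0.9350 = 0.87890
  40–44: 5 × 0.0975 × 0.9220 = 0.44948
Sum = 4.81274
NRR = 0.48544 × 4.81274 = 2.33630
With NRR above 1 the population is above replacement fertility.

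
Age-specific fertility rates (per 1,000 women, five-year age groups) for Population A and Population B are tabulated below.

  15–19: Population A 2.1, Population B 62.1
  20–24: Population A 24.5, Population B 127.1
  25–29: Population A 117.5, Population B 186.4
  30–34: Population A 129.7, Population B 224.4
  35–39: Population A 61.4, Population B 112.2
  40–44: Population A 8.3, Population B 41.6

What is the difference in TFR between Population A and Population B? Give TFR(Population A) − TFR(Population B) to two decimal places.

Population A:
  Sum of ASFRs = 2.1 + 24.5 + 117.5 + 129.7 + 61.4 + 8.3 = 343.5
  TFR = 5 × 343.5 / 1000 = 1.7175
Population B:
  Sum of ASFRs = 62.1 + 127.1 + 186.4 + 224.4 + 112.2 + 41.6 = 753.8
  TFR = 5 × 753.8 / 1000 = 3.769
Difference = 1.7175 − 3.769 = -2.0515

-2.05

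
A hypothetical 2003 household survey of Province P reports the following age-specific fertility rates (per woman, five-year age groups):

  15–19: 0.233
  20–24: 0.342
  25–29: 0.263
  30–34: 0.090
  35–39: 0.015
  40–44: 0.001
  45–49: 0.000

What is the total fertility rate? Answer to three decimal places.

4.720

Sum of ASFRs = 0.233 + 0.342 + 0.263 + 0.090 + 0.015 + 0.001 + 0.000 = 0.944
TFR = 5 × 0.944 = 4.72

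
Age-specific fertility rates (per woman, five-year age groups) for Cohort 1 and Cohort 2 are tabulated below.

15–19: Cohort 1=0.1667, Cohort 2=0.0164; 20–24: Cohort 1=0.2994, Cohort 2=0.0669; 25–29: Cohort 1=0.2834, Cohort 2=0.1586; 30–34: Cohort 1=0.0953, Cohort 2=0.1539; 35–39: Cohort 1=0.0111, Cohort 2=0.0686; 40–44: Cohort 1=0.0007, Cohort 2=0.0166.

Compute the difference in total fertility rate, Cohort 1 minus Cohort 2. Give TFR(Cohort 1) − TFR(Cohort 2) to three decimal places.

1.878

Cohort 1:
  Sum of ASFRs = 0.1667 + 0.2994 + 0.2834 + 0.0953 + 0.0111 + 0.0007 = 0.8566
  TFR = 5 × 0.8566 = 4.283
Cohort 2:
  Sum of ASFRs = 0.0164 + 0.0669 + 0.1586 + 0.1539 + 0.0686 + 0.0166 = 0.4810
  TFR = 5 × 0.4810 = 2.405
Difference = 4.283 − 2.405 = 1.878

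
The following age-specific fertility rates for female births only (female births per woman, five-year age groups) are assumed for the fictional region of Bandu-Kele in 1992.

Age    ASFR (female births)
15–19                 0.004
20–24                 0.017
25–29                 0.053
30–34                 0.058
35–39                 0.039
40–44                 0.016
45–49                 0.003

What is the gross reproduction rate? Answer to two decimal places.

0.95

Sum of female ASFRs = 0.004 + 0.017 + 0.053 + 0.058 + 0.039 + 0.016 + 0.003 = 0.190
GRR = 5 × 0.190 = 0.95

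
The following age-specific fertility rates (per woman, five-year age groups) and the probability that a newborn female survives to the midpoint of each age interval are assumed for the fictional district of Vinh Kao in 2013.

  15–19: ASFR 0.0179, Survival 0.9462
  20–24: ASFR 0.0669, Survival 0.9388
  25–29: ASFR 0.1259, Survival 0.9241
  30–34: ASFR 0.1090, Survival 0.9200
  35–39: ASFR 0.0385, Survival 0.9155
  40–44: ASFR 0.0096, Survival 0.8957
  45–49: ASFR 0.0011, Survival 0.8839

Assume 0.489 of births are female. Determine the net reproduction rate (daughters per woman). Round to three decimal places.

Proportion female at birth = 0.489.
Each age group contributes 5 × ASFR × survival:
  15–19: 5 × 0.0179 × 0.9462 = 0.08468
  20–24: 5 × 0.0669 × 0.9388 = 0.31403
  25–29: 5 × 0.1259 × 0.9241 = 0.58172
  30–34: 5 × 0.1090 × 0.9200 = 0.50140
  35–39: 5 × 0.0385 × 0.9155 = 0.17623
  40–44: 5 × 0.0096 × 0.8957 = 0.04299
  45–49: 5 × 0.0011 × 0.8839 = 0.00486
Sum = 1.70591
NRR = 0.489 × 1.70591 = 0.83419
An NRR under 1 implies long-run decline under these rates.

0.834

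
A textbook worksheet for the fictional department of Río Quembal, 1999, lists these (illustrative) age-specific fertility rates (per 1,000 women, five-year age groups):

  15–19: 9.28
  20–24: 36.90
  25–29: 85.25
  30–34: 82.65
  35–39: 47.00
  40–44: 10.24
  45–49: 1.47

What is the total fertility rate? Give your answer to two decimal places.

Sum of ASFRs = 9.28 + 36.90 + 85.25 + 82.65 + 47.00 + 10.24 + 1.47 = 272.79
TFR = 5 × 272.79 / 1000 = 1.36395

1.36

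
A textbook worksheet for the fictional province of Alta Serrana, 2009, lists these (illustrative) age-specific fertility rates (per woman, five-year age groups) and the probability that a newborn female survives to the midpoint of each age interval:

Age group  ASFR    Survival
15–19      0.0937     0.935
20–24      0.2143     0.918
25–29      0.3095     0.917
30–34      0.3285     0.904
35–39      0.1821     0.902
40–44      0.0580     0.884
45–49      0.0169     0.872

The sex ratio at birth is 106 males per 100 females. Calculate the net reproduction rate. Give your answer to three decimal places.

2.659

Proportion female at birth = 100 / (100 + 106) = 0.48544.
Survival-weighted fertility by age (5·fₓ·Sₓ):
  15–19: 5 × 0.0937 × 0.935 = 0.43805
  20–24: 5 × 0.2143 × 0.918 = 0.98364
  25–29: 5 × 0.3095 × 0.917 = 1.41906
  30–34: 5 × 0.3285 × 0.904 = 1.48482
  35–39: 5 × 0.1821 × 0.902 = 0.82127
  40–44: 5 × 0.0580 × 0.884 = 0.25636
  45–49: 5 × 0.0169 × 0.872 = 0.07368
Sum = 5.47688
NRR = 0.48544 × 5.47688 = 2.65870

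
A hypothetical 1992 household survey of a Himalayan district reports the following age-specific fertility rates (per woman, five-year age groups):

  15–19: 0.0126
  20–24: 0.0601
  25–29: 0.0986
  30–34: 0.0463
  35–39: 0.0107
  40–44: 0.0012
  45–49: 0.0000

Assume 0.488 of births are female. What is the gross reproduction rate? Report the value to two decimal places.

Proportion female at birth = 0.488.
Sum of ASFRs = 0.0126 + 0.0601 + 0.0986 + 0.0463 + 0.0107 + 0.0012 + 0.0000 = 0.2295
TFR = 5 × 0.2295 = 1.1475
GRR = 0.488 × 1.1475 = 0.55998

0.56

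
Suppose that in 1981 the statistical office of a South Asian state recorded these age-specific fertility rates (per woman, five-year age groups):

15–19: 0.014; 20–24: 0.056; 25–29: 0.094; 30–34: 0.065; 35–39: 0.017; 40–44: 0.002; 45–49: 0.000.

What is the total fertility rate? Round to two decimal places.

Sum of ASFRs = 0.014 + 0.056 + 0.094 + 0.065 + 0.017 + 0.002 + 0.000 = 0.248
TFR = 5 × 0.248 = 1.24

1.24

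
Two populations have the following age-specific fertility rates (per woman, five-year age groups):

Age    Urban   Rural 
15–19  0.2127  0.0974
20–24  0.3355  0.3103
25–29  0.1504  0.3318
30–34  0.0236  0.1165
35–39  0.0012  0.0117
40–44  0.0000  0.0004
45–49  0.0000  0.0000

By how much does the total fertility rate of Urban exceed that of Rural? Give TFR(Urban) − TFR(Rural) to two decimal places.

-0.72

Urban:
  Sum of ASFRs = 0.2127 + 0.3355 + 0.1504 + 0.0236 + 0.0012 + 0.0000 + 0.0000 = 0.7234
  TFR = 5 × 0.7234 = 3.617
Rural:
  Sum of ASFRs = 0.0974 + 0.3103 + 0.3318 + 0.1165 + 0.0117 + 0.0004 + 0.0000 = 0.8681
  TFR = 5 × 0.8681 = 4.3405
Difference = 3.617 − 4.3405 = -0.7235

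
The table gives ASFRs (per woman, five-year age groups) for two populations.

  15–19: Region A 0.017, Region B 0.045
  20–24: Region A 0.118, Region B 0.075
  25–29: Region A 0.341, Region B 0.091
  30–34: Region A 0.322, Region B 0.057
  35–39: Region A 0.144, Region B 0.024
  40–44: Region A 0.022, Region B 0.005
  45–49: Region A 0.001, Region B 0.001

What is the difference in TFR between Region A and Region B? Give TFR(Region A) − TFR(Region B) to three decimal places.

3.335

Region A:
  Sum of ASFRs = 0.017 + 0.118 + 0.341 + 0.322 + 0.144 + 0.022 + 0.001 = 0.965
  TFR = 5 × 0.965 = 4.825
Region B:
  Sum of ASFRs = 0.045 + 0.075 + 0.091 + 0.057 + 0.024 + 0.005 + 0.001 = 0.298
  TFR = 5 × 0.298 = 1.49
Difference = 4.825 − 1.49 = 3.335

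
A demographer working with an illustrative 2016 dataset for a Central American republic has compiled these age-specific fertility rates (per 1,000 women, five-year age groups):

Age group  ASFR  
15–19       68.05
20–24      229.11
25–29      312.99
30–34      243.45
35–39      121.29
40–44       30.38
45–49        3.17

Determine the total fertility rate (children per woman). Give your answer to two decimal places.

Sum of ASFRs = 68.05 + 229.11 + 312.99 + 243.45 + 121.29 + 30.38 + 3.17 = 1008.44
TFR = 5 × 1008.44 / 1000 = 5.0422

5.04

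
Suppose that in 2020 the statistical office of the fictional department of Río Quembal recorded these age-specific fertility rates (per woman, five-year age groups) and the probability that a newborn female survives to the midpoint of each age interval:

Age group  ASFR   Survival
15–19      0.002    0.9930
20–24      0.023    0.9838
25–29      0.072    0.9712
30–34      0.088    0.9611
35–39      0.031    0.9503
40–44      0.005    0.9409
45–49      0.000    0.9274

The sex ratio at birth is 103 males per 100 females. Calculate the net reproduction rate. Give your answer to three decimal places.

0.525

Proportion female at birth = 100 / (100 + 103) = 0.49261.
Survival-weighted fertility by age (5·fₓ·Sₓ):
  15–19: 5 × 0.002 × 0.9930 = 0.00993
  20–24: 5 × 0.023 × 0.9838 = 0.11314
  25–29: 5 × 0.072 × 0.9712 = 0.34963
  30–34: 5 × 0.088 × 0.9611 = 0.42288
  35–39: 5 × 0.031 × 0.9503 = 0.14730
  40–44: 5 × 0.005 × 0.9409 = 0.02352
  45–49: 5 × 0.000 × 0.9274 = 0.00000
Sum = 1.06640
NRR = 0.49261 × 1.06640 = 0.52532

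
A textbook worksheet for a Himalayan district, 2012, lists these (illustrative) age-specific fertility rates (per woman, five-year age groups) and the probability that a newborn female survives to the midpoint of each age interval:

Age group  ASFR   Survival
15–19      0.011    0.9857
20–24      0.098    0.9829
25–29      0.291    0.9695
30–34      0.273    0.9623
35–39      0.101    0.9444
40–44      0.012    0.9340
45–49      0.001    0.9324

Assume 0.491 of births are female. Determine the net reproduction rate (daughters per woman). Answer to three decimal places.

Proportion female at birth = 0.491.
Weighting each age-specific rate by interval width and survival:
  15–19: 5 × 0.011 × 0.9857 = 0.05421
  20–24: 5 × 0.098 × 0.9829 = 0.48162
  25–29: 5 × 0.291 × 0.9695 = 1.41062
  30–34: 5 × 0.273 × 0.9623 = 1.31354
  35–39: 5 × 0.101 × 0.9444 = 0.47692
  40–44: 5 × 0.012 × 0.9340 = 0.05604
  45–49: 5 × 0.001 × 0.9324 = 0.00466
Sum = 3.79761
NRR = 0.491 × 3.79761 = 1.86463

1.865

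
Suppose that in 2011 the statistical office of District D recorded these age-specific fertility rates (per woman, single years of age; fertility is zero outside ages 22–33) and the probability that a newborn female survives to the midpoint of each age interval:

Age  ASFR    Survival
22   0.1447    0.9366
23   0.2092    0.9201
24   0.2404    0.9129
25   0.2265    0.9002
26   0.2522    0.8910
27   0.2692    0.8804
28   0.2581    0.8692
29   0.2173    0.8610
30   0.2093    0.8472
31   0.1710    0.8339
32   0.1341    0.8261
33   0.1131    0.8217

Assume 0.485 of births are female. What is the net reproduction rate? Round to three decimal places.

Proportion female at birth = 0.485.
Weighting each age-specific rate by interval width and survival:
  22: 1 × 0.1447 × 0.9366 = 0.13553
  23: 1 × 0.2092 × 0.9201 = 0.19248
  24: 1 × 0.2404 × 0.9129 = 0.21946
  25: 1 × 0.2265 × 0.9002 = 0.20390
  26: 1 × 0.2522 × 0.8910 = 0.22471
  27: 1 × 0.2692 × 0.8804 = 0.23700
  28: 1 × 0.2581 × 0.8692 = 0.22434
  29: 1 × 0.2173 × 0.8610 = 0.18710
  30: 1 × 0.2093 × 0.8472 = 0.17732
  31: 1 × 0.1710 × 0.8339 = 0.14260
  32: 1 × 0.1341 × 0.8261 = 0.11078
  33: 1 × 0.1131 × 0.8217 = 0.09293
Sum = 2.14815
NRR = 0.485 × 2.14815 = 1.04185

1.042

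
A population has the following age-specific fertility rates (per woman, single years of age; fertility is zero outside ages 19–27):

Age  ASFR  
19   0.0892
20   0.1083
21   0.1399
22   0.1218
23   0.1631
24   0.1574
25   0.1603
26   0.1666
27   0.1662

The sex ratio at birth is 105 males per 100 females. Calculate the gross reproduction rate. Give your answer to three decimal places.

0.621

Proportion female at birth = 100 / (100 + 105) = 0.48780.
Sum of ASFRs = 0.0892 + 0.1083 + 0.1399 + 0.1218 + 0.1631 + 0.1574 + 0.1603 + 0.1666 + 0.1662 = 1.2728
TFR = 1.2728
GRR = 0.48780 × 1.2728 = 0.62087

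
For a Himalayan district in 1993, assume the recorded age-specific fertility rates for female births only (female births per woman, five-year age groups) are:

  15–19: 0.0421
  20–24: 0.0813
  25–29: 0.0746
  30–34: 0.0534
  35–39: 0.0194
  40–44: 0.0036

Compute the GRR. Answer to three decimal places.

1.372

Sum of female ASFRs = 0.0421 + 0.0813 + 0.0746 + 0.0534 + 0.0194 + 0.0036 = 0.2744
GRR = 5 × 0.2744 = 1.372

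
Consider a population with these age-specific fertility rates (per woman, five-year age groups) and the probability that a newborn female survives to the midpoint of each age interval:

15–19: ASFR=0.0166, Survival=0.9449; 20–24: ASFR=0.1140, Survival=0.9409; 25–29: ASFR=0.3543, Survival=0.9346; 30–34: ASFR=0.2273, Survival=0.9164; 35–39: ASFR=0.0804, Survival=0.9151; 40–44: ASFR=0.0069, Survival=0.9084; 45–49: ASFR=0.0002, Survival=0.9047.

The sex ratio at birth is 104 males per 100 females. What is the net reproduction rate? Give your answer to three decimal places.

Proportion female at birth = 100 / (100 + 104) = 0.49020.
Weighting each age-specific rate by interval width and survival:
  15–19: 5 × 0.0166 × 0.9449 = 0.07843
  20–24: 5 × 0.1140 × 0.9409 = 0.53631
  25–29: 5 × 0.3543 × 0.9346 = 1.65564
  30–34: 5 × 0.2273 × 0.9164 = 1.04149
  35–39: 5 × 0.0804 × 0.9151 = 0.36787
  40–44: 5 × 0.0069 × 0.9084 = 0.03134
  45–49: 5 × 0.0002 × 0.9047 = 0.00090
Sum = 3.71198
NRR = 0.49020 × 3.71198 = 1.81961

1.820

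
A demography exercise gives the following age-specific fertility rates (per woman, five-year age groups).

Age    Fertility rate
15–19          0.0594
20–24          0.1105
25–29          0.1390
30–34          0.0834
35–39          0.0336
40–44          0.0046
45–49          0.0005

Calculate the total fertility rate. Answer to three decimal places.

2.155

Sum of ASFRs = 0.0594 + 0.1105 + 0.1390 + 0.0834 + 0.0336 + 0.0046 + 0.0005 = 0.4310
TFR = 5 × 0.4310 = 2.155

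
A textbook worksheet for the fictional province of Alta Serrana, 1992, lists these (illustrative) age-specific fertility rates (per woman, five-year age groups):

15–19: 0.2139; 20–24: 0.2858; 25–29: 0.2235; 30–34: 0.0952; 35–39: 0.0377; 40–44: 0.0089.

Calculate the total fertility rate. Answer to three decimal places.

Sum of ASFRs = 0.2139 + 0.2858 + 0.2235 + 0.0952 + 0.0377 + 0.0089 = 0.8650
TFR = 5 × 0.8650 = 4.325

4.325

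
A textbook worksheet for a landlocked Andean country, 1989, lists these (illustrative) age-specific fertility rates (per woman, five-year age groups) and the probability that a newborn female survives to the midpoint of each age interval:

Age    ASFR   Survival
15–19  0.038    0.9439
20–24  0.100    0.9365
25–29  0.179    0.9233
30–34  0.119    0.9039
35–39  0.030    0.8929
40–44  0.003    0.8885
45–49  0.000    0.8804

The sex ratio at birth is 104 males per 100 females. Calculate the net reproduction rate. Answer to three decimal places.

1.058

Proportion female at birth = 100 / (100 + 104) = 0.49020.
Weighting each age-specific rate by interval width and survival:
  15–19: 5 × 0.038 × 0.9439 = 0.17934
  20–24: 5 × 0.100 × 0.9365 = 0.46825
  25–29: 5 × 0.179 × 0.9233 = 0.82635
  30–34: 5 × 0.119 × 0.9039 = 0.53782
  35–39: 5 × 0.030 × 0.8929 = 0.13394
  40–44: 5 × 0.003 × 0.8885 = 0.01333
  45–49: 5 × 0.000 × 0.8804 = 0.00000
Sum = 2.15903
NRR = 0.49020 × 2.15903 = 1.05836
NRR > 1, so each generation more than replaces itself.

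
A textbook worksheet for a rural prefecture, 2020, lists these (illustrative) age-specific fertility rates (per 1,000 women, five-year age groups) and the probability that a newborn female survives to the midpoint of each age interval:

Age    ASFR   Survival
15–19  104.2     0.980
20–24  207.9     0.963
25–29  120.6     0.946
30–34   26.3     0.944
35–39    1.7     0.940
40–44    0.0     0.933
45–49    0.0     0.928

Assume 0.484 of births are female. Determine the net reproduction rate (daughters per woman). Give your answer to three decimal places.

1.072

Proportion female at birth = 0.484.
Survival-weighted fertility by age (5·fₓ·Sₓ):
  15–19: 5 × 104.2/1000 × 0.980 = 0.51058
  20–24: 5 × 207.9/1000 × 0.963 = 1.00104
  25–29: 5 × 120.6/1000 × 0.946 = 0.57044
  30–34: 5 × 26.3/1000 × 0.944 = 0.12414
  35–39: 5 × 1.7/1000 × 0.940 = 0.00799
  40–44: 5 × 0.0/1000 × 0.933 = 0.00000
  45–49: 5 × 0.0/1000 × 0.928 = 0.00000
Sum = 2.21419
NRR = 0.484 × 2.21419 = 1.07167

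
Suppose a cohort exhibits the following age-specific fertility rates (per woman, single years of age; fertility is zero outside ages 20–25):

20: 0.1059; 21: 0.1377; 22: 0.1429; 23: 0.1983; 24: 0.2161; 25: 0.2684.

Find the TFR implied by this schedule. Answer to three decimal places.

1.069

Sum of ASFRs = 0.1059 + 0.1377 + 0.1429 + 0.1983 + 0.2161 + 0.2684 = 1.0693
TFR = 1.0693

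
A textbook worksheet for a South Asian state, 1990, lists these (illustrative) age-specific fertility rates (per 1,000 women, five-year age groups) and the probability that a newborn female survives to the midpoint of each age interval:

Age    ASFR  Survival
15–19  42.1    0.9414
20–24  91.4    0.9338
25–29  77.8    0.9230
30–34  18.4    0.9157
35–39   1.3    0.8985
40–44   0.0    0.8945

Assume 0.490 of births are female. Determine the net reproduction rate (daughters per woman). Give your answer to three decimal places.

Proportion female at birth = 0.490.
Each age group contributes 5 × ASFR × survival:
  15–19: 5 × 42.1/1000 × 0.9414 = 0.19816
  20–24: 5 × 91.4/1000 × 0.9338 = 0.42675
  25–29: 5 × 77.8/1000 × 0.9230 = 0.35905
  30–34: 5 × 18.4/1000 × 0.9157 = 0.08424
  35–39: 5 × 1.3/1000 × 0.8985 = 0.00584
  40–44: 5 × 0.0/1000 × 0.8945 = 0.00000
Sum = 1.07404
NRR = 0.490 × 1.07404 = 0.52628
NRR < 1, so the cohort does not fully replace itself.

0.526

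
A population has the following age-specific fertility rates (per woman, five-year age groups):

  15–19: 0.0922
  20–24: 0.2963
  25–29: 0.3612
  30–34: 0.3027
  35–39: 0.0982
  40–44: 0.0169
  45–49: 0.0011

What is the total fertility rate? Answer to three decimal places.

5.843

Sum of ASFRs = 0.0922 + 0.2963 + 0.3612 + 0.3027 + 0.0982 + 0.0169 + 0.0011 = 1.1686
TFR = 5 × 1.1686 = 5.843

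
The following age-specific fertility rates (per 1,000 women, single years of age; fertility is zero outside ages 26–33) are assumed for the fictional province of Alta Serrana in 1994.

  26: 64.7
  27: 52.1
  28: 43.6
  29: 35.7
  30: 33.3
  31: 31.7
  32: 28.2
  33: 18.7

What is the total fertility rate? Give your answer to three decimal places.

Sum of ASFRs = 64.7 + 52.1 + 43.6 + 35.7 + 33.3 + 31.7 + 28.2 + 18.7 = 308.0
TFR = 308.0 / 1000 = 0.308

0.308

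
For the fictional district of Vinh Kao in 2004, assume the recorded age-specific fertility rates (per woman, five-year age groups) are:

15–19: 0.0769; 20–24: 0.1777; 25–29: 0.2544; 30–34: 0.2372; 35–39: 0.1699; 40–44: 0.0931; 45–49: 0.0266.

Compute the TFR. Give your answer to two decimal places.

Sum of ASFRs = 0.0769 + 0.1777 + 0.2544 + 0.2372 + 0.1699 + 0.0931 + 0.0266 = 1.0358
TFR = 5 × 1.0358 = 5.179

5.18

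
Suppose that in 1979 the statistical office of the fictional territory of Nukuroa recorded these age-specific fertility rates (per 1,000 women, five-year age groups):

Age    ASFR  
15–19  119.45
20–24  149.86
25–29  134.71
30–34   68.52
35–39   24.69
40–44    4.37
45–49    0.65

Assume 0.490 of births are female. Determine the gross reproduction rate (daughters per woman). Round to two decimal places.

1.23

Proportion female at birth = 0.490.
Sum of ASFRs = 119.45 + 149.86 + 134.71 + 68.52 + 24.69 + 4.37 + 0.65 = 502.25
TFR = 5 × 502.25 / 1000 = 2.51125
GRR = 0.490 × 2.51125 = 1.23051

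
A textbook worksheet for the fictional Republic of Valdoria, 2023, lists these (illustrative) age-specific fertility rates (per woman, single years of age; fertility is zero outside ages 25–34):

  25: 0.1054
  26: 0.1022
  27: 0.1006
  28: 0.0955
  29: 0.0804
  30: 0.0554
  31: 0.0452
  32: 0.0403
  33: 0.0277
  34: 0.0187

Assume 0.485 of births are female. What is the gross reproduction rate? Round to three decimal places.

Proportion female at birth = 0.485.
Sum of ASFRs = 0.1054 + 0.1022 + 0.1006 + 0.0955 + 0.0804 + 0.0554 + 0.0452 + 0.0403 + 0.0277 + 0.0187 = 0.6714
TFR = 0.6714
GRR = 0.485 × 0.6714 = 0.32563

0.326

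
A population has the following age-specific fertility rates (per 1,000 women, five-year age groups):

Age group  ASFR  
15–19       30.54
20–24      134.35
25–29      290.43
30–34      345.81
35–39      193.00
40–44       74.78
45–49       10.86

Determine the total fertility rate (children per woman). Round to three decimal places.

5.399

Sum of ASFRs = 30.54 + 134.35 + 290.43 + 345.81 + 193.00 + 74.78 + 10.86 = 1079.77
TFR = 5 × 1079.77 / 1000 = 5.39885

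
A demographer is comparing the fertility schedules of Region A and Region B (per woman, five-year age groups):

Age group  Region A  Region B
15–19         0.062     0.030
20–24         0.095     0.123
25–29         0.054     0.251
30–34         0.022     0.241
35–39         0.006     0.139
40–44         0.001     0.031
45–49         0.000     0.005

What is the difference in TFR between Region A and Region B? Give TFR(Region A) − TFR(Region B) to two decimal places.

Region A:
  Sum of ASFRs = 0.062 + 0.095 + 0.054 + 0.022 + 0.006 + 0.001 + 0.000 = 0.240
  TFR = 5 × 0.240 = 1.2
Region B:
  Sum of ASFRs = 0.030 + 0.123 + 0.251 + 0.241 + 0.139 + 0.031 + 0.005 = 0.820
  TFR = 5 × 0.820 = 4.1
Difference = 1.2 − 4.1 = -2.9

-2.90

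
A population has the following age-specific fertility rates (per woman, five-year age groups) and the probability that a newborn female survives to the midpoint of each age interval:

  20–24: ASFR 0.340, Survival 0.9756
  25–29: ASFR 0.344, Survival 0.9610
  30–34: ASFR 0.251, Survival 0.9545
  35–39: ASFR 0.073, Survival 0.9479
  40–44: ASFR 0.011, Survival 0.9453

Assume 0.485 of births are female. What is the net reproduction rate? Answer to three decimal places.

Proportion female at birth = 0.485.
Each age group contributes 5 × ASFR × survival:
  20–24: 5 × 0.340 × 0.9756 = 1.65852
  25–29: 5 × 0.344 × 0.9610 = 1.65292
  30–34: 5 × 0.251 × 0.9545 = 1.19790
  35–39: 5 × 0.073 × 0.9479 = 0.34598
  40–44: 5 × 0.011 × 0.9453 = 0.05199
Sum = 4.90731
NRR = 0.485 × 4.90731 = 2.38005
An NRR exceeding 1 indicates intrinsic growth under these rates.

2.380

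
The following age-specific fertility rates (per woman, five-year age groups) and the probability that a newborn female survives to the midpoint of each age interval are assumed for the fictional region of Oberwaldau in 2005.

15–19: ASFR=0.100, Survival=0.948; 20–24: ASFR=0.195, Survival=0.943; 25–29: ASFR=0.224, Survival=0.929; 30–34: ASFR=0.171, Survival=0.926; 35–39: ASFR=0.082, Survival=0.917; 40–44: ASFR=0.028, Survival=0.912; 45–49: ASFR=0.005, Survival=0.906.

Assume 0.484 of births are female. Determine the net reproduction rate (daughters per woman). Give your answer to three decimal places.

1.816

Proportion female at birth = 0.484.
Each age group contributes 5 × ASFR × survival:
  15–19: 5 × 0.100 × 0.948 = 0.47400
  20–24: 5 × 0.195 × 0.943 = 0.91943
  25–29: 5 × 0.224 × 0.929 = 1.04048
  30–34: 5 × 0.171 × 0.926 = 0.79173
  35–39: 5 × 0.082 × 0.917 = 0.37597
  40–44: 5 × 0.028 × 0.912 = 0.12768
  45–49: 5 × 0.005 × 0.906 = 0.02265
Sum = 3.75194
NRR = 0.484 × 3.75194 = 1.81594
With NRR above 1 the population is above replacement fertility.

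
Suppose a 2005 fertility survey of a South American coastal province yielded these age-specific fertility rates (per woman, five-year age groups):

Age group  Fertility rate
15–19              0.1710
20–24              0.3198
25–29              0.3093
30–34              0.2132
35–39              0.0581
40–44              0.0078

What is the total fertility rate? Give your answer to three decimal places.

5.396

Sum of ASFRs = 0.1710 + 0.3198 + 0.3093 + 0.2132 + 0.0581 + 0.0078 = 1.0792
TFR = 5 × 1.0792 = 5.396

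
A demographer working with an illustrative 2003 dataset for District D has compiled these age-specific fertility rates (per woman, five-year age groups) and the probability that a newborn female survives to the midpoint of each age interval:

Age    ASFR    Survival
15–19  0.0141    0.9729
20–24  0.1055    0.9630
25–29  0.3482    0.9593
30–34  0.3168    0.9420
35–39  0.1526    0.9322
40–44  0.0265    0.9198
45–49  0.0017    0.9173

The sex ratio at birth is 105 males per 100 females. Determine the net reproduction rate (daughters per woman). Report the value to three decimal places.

2.234

Proportion female at birth = 100 / (100 + 105) = 0.48780.
Weighting each age-specific rate by interval width and survival:
  15–19: 5 × 0.0141 × 0.9729 = 0.06859
  20–24: 5 × 0.1055 × 0.9630 = 0.50798
  25–29: 5 × 0.3482 × 0.9593 = 1.67014
  30–34: 5 × 0.3168 × 0.9420 = 1.49213
  35–39: 5 × 0.1526 × 0.9322 = 0.71127
  40–44: 5 × 0.0265 × 0.9198 = 0.12187
  45–49: 5 × 0.0017 × 0.9173 = 0.00780
Sum = 4.57978
NRR = 0.48780 × 4.57978 = 2.23402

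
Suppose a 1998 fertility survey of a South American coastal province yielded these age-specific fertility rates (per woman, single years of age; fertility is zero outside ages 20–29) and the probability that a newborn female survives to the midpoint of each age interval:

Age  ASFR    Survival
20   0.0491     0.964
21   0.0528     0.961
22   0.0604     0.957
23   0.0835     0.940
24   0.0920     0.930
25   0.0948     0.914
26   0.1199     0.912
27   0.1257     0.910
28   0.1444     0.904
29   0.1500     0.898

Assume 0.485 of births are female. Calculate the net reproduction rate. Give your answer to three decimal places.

0.434

Proportion female at birth = 0.485.
Survival-weighted fertility by age (1·fₓ·Sₓ):
  20: 1 × 0.0491 × 0.964 = 0.04733
  21: 1 × 0.0528 × 0.961 = 0.05074
  22: 1 × 0.0604 × 0.957 = 0.05780
  23: 1 × 0.0835 × 0.940 = 0.07849
  24: 1 × 0.0920 × 0.930 = 0.08556
  25: 1 × 0.0948 × 0.914 = 0.08665
  26: 1 × 0.1199 × 0.912 = 0.10935
  27: 1 × 0.1257 × 0.910 = 0.11439
  28: 1 × 0.1444 × 0.904 = 0.13054
  29: 1 × 0.1500 × 0.898 = 0.13470
Sum = 0.89555
NRR = 0.485 × 0.89555 = 0.43434
NRR < 1, so the cohort does not fully replace itself.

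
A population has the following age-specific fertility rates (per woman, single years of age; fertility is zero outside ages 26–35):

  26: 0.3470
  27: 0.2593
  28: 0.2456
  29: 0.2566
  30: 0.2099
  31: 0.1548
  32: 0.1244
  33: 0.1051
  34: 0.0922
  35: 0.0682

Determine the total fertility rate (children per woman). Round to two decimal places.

Sum of ASFRs = 0.3470 + 0.2593 + 0.2456 + 0.2566 + 0.2099 + 0.1548 + 0.1244 + 0.1051 + 0.0922 + 0.0682 = 1.8631
TFR = 1.8631

1.86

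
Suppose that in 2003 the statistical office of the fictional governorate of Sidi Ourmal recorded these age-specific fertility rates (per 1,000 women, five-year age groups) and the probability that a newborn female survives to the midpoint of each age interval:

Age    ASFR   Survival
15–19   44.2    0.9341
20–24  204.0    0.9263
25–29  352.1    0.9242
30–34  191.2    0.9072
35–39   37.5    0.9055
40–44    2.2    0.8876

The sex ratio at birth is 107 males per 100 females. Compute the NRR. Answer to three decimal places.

1.848

Proportion female at birth = 100 / (100 + 107) = 0.48309.
Each age group contributes 5 × ASFR × survival:
  15–19: 5 × 44.2/1000 × 0.9341 = 0.20644
  20–24: 5 × 204.0/1000 × 0.9263 = 0.94483
  25–29: 5 × 352.1/1000 × 0.9242 = 1.62705
  30–34: 5 × 191.2/1000 × 0.9072 = 0.86728
  35–39: 5 × 37.5/1000 × 0.9055 = 0.16978
  40–44: 5 × 2.2/1000 × 0.8876 = 0.00976
Sum = 3.82514
NRR = 0.48309 × 3.82514 = 1.84789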